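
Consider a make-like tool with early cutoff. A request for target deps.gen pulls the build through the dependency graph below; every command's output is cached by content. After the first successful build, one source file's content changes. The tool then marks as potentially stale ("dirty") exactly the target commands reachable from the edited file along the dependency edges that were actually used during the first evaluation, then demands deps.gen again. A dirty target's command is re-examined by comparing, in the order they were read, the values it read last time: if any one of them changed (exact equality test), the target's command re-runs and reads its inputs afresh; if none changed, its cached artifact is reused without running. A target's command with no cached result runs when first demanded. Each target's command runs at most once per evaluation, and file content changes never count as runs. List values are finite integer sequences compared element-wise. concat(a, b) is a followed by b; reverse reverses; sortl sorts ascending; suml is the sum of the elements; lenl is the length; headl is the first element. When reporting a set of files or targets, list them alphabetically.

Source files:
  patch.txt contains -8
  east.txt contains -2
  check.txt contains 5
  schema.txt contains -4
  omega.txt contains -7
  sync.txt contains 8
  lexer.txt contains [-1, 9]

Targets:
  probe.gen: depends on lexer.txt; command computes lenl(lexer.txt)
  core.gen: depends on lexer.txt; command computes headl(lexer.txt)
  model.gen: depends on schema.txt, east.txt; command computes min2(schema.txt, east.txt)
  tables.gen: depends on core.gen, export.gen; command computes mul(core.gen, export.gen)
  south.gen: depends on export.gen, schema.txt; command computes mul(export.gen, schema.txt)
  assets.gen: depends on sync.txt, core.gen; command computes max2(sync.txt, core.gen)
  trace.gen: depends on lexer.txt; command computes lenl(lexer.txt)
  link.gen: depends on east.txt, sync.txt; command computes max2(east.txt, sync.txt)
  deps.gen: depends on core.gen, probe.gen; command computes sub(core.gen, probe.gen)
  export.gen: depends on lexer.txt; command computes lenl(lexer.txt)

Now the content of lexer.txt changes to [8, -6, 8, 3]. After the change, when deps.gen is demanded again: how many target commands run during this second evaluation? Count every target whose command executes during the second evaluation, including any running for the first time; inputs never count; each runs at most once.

3 target commands run: core.gen, deps.gen, probe.gen.

First demand of the output computes:
  core.gen = headl([-1, 9]) = -1
  probe.gen = lenl([-1, 9]) = 2
  deps.gen = sub(-1, 2) = -3

After the edit, cleaning proceeds:
  core.gen: a read changed (lexer.txt [-1, 9]->[8, -6, 8, 3]) — executes, giving 8.
  probe.gen: a read changed (lexer.txt [-1, 9]->[8, -6, 8, 3]) — executes, giving 4.
  deps.gen: a read changed (core.gen -1->8; probe.gen 2->4) — executes, giving 4.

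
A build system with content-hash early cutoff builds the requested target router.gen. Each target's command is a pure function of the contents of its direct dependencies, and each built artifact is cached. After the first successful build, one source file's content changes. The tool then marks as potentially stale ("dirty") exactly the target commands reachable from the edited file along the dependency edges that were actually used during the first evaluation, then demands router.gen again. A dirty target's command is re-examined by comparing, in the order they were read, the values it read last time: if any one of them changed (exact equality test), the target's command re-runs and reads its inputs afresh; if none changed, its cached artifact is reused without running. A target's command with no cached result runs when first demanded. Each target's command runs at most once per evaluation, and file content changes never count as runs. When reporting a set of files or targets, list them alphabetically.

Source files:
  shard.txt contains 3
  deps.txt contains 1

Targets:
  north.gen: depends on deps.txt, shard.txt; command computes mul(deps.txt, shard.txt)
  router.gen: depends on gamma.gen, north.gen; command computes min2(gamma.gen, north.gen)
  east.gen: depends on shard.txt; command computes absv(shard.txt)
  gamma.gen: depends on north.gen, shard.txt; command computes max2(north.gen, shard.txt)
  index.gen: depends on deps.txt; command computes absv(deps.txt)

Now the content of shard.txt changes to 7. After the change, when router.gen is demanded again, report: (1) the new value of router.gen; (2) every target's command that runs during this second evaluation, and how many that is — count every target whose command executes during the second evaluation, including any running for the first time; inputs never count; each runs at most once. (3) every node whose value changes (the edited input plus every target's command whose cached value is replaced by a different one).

First evaluation (everything demanded from the output):
  north.gen = mul(1, 3) = 3
  gamma.gen = max2(3, 3) = 3
  router.gen = min2(3, 3) = 3

Propagation after the edit:
  north.gen: runs — shard.txt 3->7; result 7.
  gamma.gen: runs — north.gen 3->7; shard.txt 3->7; result 7.
  router.gen: runs — gamma.gen 3->7; north.gen 3->7; result 7.

New value of router.gen: 7.
Target commands that run: gamma.gen, north.gen, router.gen — 3 in total.
Values that change: gamma.gen, north.gen, router.gen, shard.txt.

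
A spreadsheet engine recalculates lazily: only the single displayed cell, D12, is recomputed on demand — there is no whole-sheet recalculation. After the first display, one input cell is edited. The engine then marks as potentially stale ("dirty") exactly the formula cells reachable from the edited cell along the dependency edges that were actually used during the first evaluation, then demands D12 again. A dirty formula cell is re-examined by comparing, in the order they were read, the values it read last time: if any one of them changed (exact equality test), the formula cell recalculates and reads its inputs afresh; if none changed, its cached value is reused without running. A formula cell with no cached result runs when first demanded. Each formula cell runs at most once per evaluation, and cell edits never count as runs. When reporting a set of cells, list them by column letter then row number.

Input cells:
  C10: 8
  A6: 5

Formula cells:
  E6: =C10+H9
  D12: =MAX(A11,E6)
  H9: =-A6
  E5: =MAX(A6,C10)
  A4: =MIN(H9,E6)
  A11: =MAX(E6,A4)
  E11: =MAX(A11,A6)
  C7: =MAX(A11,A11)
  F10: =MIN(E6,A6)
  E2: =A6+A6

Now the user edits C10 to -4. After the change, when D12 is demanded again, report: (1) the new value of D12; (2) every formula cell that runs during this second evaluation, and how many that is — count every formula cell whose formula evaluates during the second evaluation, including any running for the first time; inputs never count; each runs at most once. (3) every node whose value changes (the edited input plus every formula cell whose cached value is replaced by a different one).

First evaluation (everything demanded from the output):
  H9 = -(5) = -5
  E6 = 8 + -5 = 3
  A4 = MIN(-5, 3) = -5
  A11 = MAX(3, -5) = 3
  D12 = MAX(3, 3) = 3

Propagation after the edit:
  E6: runs — C10 8->-4; result -9.
  A4: runs — E6 3->-9; result -9.
  A11: runs — E6 3->-9; A4 -5->-9; result -9.
  D12: runs — A11 3->-9; E6 3->-9; result -9.

New value of D12: -9.
Formula cells that run: A4, A11, D12, E6 — 4 in total.
Values that change: A4, A11, C10, D12, E6.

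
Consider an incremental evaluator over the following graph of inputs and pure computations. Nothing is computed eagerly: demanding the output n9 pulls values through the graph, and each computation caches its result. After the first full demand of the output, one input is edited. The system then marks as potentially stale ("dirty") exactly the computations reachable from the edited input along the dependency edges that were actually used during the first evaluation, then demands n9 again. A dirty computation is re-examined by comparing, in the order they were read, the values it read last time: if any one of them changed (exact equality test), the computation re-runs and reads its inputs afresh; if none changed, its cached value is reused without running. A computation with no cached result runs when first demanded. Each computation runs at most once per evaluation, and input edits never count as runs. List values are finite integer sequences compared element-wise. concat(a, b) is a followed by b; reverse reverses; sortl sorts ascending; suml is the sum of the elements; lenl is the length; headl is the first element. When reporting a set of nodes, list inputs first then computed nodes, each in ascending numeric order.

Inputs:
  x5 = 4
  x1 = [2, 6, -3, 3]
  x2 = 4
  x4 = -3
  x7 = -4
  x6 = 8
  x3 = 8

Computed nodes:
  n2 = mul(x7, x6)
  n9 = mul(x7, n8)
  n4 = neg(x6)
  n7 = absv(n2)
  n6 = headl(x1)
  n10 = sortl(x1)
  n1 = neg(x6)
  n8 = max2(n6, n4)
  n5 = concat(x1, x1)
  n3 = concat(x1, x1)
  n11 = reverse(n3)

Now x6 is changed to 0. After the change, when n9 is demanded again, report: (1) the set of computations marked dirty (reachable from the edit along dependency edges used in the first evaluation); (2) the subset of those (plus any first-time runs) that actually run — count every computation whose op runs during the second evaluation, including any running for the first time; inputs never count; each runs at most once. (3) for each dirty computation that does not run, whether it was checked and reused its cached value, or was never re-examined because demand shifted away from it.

Dirty set: n4, n8, n9.
Run set: n4, n8 (2 run).
Re-examined without running (cache reused): n9.
The important point: n8 recomputes to an identical value, and the output ends up unchanged.

Initial pass — values computed on the first demand:
  n4 = neg(8) = -8
  n6 = headl([2, 6, -3, 3]) = 2
  n8 = max2(2, -8) = 2
  n9 = mul(-4, 2) = -8

Second demand — change propagation:
  n4: re-runs because x6 8->0; new result 0.
  n8: re-runs because n4 -8->0; new result 2 (unchanged).
  n9: re-examined; everything it read last time is the same (x7 unchanged, n8 unchanged) — cache -8 kept, no run.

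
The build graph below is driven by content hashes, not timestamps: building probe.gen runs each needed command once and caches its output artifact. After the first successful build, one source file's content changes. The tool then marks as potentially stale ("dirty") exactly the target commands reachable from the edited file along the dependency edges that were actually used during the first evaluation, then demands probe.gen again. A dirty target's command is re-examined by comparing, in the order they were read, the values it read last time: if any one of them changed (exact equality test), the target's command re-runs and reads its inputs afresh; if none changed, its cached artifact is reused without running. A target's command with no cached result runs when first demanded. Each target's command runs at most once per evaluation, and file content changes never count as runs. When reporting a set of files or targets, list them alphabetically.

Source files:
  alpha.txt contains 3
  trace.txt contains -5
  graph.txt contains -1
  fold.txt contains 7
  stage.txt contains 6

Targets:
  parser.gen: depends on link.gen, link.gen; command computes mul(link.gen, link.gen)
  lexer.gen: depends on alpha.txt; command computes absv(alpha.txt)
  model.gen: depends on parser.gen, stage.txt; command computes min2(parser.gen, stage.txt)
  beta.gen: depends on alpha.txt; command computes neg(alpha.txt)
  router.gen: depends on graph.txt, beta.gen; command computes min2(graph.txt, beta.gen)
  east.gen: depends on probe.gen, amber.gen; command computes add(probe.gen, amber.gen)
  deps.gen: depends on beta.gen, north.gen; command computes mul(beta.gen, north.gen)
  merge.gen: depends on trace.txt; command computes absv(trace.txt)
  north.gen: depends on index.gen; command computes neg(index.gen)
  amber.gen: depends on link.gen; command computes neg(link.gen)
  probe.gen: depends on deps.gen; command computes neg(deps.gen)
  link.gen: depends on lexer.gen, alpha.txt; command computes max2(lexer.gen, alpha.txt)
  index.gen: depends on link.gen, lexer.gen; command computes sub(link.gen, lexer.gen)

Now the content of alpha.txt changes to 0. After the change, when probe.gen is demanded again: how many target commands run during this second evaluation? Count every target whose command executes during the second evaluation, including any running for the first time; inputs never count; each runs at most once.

Run set: beta.gen, deps.gen, index.gen, lexer.gen, link.gen (5 run).
The important point: at north.gen every value read last time is unchanged, so the dirty flag clears without a run.

Initial pass — values computed on the first demand:
  beta.gen = neg(3) = -3
  lexer.gen = absv(3) = 3
  link.gen = max2(3, 3) = 3
  index.gen = sub(3, 3) = 0
  north.gen = neg(0) = 0
  deps.gen = mul(-3, 0) = 0
  probe.gen = neg(0) = 0

Second demand — change propagation:
  beta.gen: re-runs because alpha.txt 3->0; new result 0.
  lexer.gen: re-runs because alpha.txt 3->0; new result 0.
  link.gen: re-runs because lexer.gen 3->0; alpha.txt 3->0; new result 0.
  index.gen: re-runs because link.gen 3->0; lexer.gen 3->0; new result 0 (unchanged).
  north.gen: re-examined; everything it read last time is the same (index.gen unchanged) — cache 0 kept, no run.
  deps.gen: re-runs because beta.gen -3->0; new result 0 (unchanged).
  probe.gen: re-examined; everything it read last time is the same (deps.gen unchanged) — cache 0 kept, no run.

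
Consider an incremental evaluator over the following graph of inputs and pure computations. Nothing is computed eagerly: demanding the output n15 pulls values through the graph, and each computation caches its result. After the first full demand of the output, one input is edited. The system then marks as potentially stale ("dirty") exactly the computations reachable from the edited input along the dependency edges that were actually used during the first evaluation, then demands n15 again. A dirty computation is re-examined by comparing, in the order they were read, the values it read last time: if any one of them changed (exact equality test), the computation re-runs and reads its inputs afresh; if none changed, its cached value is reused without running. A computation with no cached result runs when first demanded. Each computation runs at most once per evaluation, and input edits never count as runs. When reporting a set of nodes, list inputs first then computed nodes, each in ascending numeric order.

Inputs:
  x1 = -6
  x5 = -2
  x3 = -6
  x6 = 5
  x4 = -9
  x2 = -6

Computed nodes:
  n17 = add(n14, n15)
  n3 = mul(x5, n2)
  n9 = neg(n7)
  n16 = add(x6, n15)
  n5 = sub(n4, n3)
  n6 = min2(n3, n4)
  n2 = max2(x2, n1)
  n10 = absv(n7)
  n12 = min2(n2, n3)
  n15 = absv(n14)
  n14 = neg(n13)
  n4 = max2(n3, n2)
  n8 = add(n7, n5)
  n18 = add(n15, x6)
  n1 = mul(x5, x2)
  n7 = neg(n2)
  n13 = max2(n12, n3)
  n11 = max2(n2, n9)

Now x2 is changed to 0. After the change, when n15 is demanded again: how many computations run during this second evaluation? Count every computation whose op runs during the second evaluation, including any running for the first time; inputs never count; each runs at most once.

Run set: n1, n2, n3, n12, n13, n14, n15 (7 run).

Initial pass — values computed on the first demand:
  n1 = mul(-2, -6) = 12
  n2 = max2(-6, 12) = 12
  n3 = mul(-2, 12) = -24
  n12 = min2(12, -24) = -24
  n13 = max2(-24, -24) = -24
  n14 = neg(-24) = 24
  n15 = absv(24) = 24

Second demand — change propagation:
  n1: re-runs because x2 -6->0; new result 0.
  n2: re-runs because x2 -6->0; n1 12->0; new result 0.
  n3: re-runs because n2 12->0; new result 0.
  n12: re-runs because n2 12->0; n3 -24->0; new result 0.
  n13: re-runs because n12 -24->0; n3 -24->0; new result 0.
  n14: re-runs because n13 -24->0; new result 0.
  n15: re-runs because n14 24->0; new result 0.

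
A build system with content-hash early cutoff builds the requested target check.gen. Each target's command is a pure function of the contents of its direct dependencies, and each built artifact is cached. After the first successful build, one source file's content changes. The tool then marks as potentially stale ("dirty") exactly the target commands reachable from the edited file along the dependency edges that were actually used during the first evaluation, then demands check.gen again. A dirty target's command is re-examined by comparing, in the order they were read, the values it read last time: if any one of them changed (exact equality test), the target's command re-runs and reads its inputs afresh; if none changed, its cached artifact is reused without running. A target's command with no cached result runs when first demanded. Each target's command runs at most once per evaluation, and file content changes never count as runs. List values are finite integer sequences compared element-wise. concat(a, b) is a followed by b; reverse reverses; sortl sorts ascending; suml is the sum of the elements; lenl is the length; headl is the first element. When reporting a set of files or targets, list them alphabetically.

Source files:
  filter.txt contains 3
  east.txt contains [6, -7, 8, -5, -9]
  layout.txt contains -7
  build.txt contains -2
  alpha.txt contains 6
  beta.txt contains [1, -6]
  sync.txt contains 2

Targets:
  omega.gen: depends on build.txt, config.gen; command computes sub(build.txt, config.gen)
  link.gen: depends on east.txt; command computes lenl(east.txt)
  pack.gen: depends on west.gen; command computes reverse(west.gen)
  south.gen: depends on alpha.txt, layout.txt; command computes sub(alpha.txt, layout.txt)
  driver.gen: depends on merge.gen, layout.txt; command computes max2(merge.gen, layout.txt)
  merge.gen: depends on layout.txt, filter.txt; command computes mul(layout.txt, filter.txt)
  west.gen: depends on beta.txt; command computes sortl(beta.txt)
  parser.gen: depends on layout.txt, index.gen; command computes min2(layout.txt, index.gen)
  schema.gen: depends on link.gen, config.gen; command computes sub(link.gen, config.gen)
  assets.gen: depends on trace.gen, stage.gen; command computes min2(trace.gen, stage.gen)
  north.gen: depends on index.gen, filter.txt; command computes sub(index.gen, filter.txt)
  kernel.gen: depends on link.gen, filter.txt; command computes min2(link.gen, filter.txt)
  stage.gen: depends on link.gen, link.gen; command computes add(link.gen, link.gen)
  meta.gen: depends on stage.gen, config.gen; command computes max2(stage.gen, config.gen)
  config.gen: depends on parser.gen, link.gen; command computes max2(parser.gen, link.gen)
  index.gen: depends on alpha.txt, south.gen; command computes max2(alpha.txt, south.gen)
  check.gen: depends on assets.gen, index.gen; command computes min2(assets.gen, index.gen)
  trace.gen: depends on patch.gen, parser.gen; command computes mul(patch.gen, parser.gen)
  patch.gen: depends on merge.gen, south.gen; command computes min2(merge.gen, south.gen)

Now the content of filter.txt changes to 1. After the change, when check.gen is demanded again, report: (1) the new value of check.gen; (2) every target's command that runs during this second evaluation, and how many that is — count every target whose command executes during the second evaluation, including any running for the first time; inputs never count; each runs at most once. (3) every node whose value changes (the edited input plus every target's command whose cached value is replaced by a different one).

First evaluation (everything demanded from the output):
  link.gen = lenl([6, -7, 8, -5, -9]) = 5
  merge.gen = mul(-7, 3) = -21
  south.gen = sub(6, -7) = 13
  index.gen = max2(6, 13) = 13
  parser.gen = min2(-7, 13) = -7
  patch.gen = min2(-21, 13) = -21
  stage.gen = add(5, 5) = 10
  trace.gen = mul(-21, -7) = 147
  assets.gen = min2(147, 10) = 10
  check.gen = min2(10, 13) = 10

Propagation after the edit:
  merge.gen: runs — filter.txt 3->1; result -7.
  patch.gen: runs — merge.gen -21->-7; result -7.
  trace.gen: runs — patch.gen -21->-7; result 49.
  assets.gen: runs — trace.gen 147->49; result 10 (same value as before).
  check.gen: checked — values it read are unchanged (assets.gen unchanged, index.gen unchanged); reused cached 10 without running.

Key observation: the change is absorbed at assets.gen — it re-runs but produces the same value, and the output's value is unchanged.

New value of check.gen: 10.
Target commands that run: assets.gen, merge.gen, patch.gen, trace.gen — 4 in total.
Values that change: filter.txt, merge.gen, patch.gen, trace.gen.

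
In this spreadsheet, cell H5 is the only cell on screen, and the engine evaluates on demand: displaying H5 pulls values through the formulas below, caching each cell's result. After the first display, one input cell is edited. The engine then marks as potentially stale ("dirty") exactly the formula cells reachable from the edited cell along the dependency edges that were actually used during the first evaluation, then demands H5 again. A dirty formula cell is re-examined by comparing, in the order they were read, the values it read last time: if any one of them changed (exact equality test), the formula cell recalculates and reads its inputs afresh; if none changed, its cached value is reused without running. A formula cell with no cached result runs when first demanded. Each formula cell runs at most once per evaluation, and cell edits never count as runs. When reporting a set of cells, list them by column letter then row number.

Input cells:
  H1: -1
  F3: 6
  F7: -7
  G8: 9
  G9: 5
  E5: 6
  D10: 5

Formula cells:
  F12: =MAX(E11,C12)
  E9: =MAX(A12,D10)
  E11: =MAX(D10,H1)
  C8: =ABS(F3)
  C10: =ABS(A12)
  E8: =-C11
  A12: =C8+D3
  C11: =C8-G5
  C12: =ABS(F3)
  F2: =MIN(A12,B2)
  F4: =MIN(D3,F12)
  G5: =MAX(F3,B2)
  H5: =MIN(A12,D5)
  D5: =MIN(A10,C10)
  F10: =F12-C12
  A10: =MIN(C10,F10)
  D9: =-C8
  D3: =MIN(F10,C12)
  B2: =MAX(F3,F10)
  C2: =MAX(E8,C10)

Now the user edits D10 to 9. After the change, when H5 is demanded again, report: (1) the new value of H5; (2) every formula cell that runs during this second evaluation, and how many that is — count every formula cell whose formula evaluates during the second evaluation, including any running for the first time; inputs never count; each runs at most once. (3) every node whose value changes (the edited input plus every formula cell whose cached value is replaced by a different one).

Initial pass — values computed on the first demand:
  C8 = ABS(6) = 6
  C12 = ABS(6) = 6
  E11 = MAX(5, -1) = 5
  F12 = MAX(5, 6) = 6
  F10 = 6 - 6 = 0
  D3 = MIN(0, 6) = 0
  A12 = 6 + 0 = 6
  C10 = ABS(6) = 6
  A10 = MIN(6, 0) = 0
  D5 = MIN(0, 6) = 0
  H5 = MIN(6, 0) = 0

Second demand — change propagation:
  E11: re-runs because D10 5->9; new result 9.
  F12: re-runs because E11 5->9; new result 9.
  F10: re-runs because F12 6->9; new result 3.
  D3: re-runs because F10 0->3; new result 3.
  A12: re-runs because D3 0->3; new result 9.
  C10: re-runs because A12 6->9; new result 9.
  A10: re-runs because C10 6->9; F10 0->3; new result 3.
  D5: re-runs because A10 0->3; C10 6->9; new result 3.
  H5: re-runs because A12 6->9; D5 0->3; new result 3.

H5 now evaluates to 3.
Run set: A10, A12, C10, D3, D5, E11, F10, F12, H5 (9 run).
Changed values: A10, A12, C10, D3, D5, D10, E11, F10, F12, H5.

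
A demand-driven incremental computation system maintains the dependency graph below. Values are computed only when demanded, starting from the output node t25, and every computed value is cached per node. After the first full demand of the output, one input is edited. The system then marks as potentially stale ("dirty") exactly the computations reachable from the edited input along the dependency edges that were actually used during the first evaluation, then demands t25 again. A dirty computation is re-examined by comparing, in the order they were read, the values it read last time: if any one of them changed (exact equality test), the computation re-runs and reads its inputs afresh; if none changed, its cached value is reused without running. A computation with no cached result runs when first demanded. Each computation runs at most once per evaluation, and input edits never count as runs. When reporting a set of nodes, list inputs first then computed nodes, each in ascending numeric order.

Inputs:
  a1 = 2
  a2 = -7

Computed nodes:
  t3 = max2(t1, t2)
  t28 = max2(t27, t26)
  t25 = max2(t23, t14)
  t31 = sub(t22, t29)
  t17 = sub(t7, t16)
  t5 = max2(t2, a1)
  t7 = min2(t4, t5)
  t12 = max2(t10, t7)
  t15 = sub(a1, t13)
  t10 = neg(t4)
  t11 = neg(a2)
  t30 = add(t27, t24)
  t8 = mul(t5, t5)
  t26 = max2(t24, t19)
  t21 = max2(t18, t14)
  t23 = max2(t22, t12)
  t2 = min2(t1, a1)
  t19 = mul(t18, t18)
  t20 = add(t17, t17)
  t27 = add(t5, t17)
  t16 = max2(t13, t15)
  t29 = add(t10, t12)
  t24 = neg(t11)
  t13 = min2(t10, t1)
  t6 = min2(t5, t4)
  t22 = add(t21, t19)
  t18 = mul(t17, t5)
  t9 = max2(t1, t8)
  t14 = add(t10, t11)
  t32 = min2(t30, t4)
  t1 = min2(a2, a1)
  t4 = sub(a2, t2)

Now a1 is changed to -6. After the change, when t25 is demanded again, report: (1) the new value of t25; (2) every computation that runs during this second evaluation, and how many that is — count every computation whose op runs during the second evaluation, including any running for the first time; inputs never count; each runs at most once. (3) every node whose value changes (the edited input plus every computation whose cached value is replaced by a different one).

New value of t25: 1806.
Computations that run: t1, t2, t5, t7, t12, t15, t16, t17, t18, t19, t21, t22, t23, t25 — 14 in total.
Values that change: a1, t5, t7, t15, t16, t17, t18, t19, t21, t22, t23, t25.
Key observation: the cutoff stops propagation at t4 — its inputs' values are unchanged, so it reuses its cache.

First evaluation (everything demanded from the output):
  t1 = min2(-7, 2) = -7
  t2 = min2(-7, 2) = -7
  t4 = sub(-7, -7) = 0
  t5 = max2(-7, 2) = 2
  t7 = min2(0, 2) = 0
  t10 = neg(0) = 0
  t11 = neg(-7) = 7
  t12 = max2(0, 0) = 0
  t13 = min2(0, -7) = -7
  t14 = add(0, 7) = 7
  t15 = sub(2, -7) = 9
  t16 = max2(-7, 9) = 9
  t17 = sub(0, 9) = -9
  t18 = mul(-9, 2) = -18
  t19 = mul(-18, -18) = 324
  t21 = max2(-18, 7) = 7
  t22 = add(7, 324) = 331
  t23 = max2(331, 0) = 331
  t25 = max2(331, 7) = 331

Propagation after the edit:
  t1: runs — a1 2->-6; result -7 (same value as before).
  t2: runs — a1 2->-6; result -7 (same value as before).
  t4: checked — values it read are unchanged (a2 unchanged, t2 unchanged); reused cached 0 without running.
  t5: runs — a1 2->-6; result -6.
  t7: runs — t5 2->-6; result -6.
  t10: checked — values it read are unchanged (t4 unchanged); reused cached 0 without running.
  t12: runs — t7 0->-6; result 0 (same value as before).
  t13: checked — values it read are unchanged (t10 unchanged, t1 unchanged); reused cached -7 without running.
  t14: checked — values it read are unchanged (t10 unchanged, t11 unchanged); reused cached 7 without running.
  t15: runs — a1 2->-6; result 1.
  t16: runs — t15 9->1; result 1.
  t17: runs — t7 0->-6; t16 9->1; result -7.
  t18: runs — t17 -9->-7; t5 2->-6; result 42.
  t19: runs — t18 -18->42; t18 -18->42; result 1764.
  t21: runs — t18 -18->42; result 42.
  t22: runs — t21 7->42; t19 324->1764; result 1806.
  t23: runs — t22 331->1806; result 1806.
  t25: runs — t23 331->1806; result 1806.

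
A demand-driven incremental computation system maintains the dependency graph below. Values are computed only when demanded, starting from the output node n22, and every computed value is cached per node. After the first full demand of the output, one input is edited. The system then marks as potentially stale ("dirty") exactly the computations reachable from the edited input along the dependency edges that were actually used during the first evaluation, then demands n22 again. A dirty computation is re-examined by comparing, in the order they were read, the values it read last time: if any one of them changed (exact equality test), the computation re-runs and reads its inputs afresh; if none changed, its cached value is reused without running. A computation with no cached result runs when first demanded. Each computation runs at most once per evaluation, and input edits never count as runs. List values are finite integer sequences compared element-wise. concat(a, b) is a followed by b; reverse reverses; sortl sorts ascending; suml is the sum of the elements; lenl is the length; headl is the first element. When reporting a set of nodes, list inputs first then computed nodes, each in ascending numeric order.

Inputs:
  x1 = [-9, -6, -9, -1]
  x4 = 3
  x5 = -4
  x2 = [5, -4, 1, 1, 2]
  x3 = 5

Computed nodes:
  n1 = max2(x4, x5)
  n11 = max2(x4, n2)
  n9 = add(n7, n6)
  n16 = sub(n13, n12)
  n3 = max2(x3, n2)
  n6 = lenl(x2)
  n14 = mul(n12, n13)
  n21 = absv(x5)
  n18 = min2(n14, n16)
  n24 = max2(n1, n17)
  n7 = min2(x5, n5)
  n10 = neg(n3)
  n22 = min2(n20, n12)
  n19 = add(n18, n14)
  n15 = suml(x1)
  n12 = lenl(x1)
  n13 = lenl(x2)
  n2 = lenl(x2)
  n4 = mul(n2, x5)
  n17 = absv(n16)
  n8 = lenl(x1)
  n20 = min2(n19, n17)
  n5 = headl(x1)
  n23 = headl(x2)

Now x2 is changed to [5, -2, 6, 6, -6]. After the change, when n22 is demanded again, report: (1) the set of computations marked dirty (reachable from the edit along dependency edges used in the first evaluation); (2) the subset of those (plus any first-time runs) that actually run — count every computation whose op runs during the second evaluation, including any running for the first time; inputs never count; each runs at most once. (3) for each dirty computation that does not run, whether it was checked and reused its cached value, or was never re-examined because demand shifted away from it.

First evaluation (everything demanded from the output):
  n12 = lenl([-9, -6, -9, -1]) = 4
  n13 = lenl([5, -4, 1, 1, 2]) = 5
  n14 = mul(4, 5) = 20
  n16 = sub(5, 4) = 1
  n17 = absv(1) = 1
  n18 = min2(20, 1) = 1
  n19 = add(1, 20) = 21
  n20 = min2(21, 1) = 1
  n22 = min2(1, 4) = 1

Propagation after the edit:
  n13: runs — x2 [5, -4, 1, 1, 2]->[5, -2, 6, 6, -6]; result 5 (same value as before).
  n14: checked — values it read are unchanged (n12 unchanged, n13 unchanged); reused cached 20 without running.
  n16: checked — values it read are unchanged (n13 unchanged, n12 unchanged); reused cached 1 without running.
  n17: checked — values it read are unchanged (n16 unchanged); reused cached 1 without running.
  n18: checked — values it read are unchanged (n14 unchanged, n16 unchanged); reused cached 1 without running.
  n19: checked — values it read are unchanged (n18 unchanged, n14 unchanged); reused cached 21 without running.
  n20: checked — values it read are unchanged (n19 unchanged, n17 unchanged); reused cached 1 without running.
  n22: checked — values it read are unchanged (n20 unchanged, n12 unchanged); reused cached 1 without running.

Key observation: the change is absorbed at n13 — it re-runs but produces the same value, and the output's value is unchanged.

Marked dirty: n13, n14, n16, n17, n18, n19, n20, n22.
Computations that run: n13 — 1 in total.
Checked but reused from cache: n14, n16, n17, n18, n19, n20, n22.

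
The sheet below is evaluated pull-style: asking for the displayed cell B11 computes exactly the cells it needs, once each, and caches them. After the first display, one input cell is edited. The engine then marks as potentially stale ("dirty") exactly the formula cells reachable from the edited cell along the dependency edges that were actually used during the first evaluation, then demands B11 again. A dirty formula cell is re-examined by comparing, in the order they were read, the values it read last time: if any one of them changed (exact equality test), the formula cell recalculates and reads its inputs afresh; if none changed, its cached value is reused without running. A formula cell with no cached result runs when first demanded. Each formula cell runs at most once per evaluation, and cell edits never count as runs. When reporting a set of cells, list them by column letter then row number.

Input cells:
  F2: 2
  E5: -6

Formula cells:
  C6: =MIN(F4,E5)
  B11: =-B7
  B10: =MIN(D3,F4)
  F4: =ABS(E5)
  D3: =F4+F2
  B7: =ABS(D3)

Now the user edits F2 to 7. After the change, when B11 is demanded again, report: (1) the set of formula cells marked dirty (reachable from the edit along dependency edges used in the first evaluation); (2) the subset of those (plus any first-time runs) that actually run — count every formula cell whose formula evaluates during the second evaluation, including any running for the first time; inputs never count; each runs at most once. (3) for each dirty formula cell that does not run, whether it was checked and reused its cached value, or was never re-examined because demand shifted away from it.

First demand of the output computes:
  F4 = ABS(-6) = 6
  D3 = 6 + 2 = 8
  B7 = ABS(8) = 8
  B11 = -(8) = -8

After the edit, cleaning proceeds:
  D3: a read changed (F2 2->7) — executes, giving 13.
  B7: a read changed (D3 8->13) — executes, giving 13.
  B11: a read changed (B7 8->13) — executes, giving -13.

The edit dirties: B7, B11, D3.
3 formula cells run: B7, B11, D3.
No dirty formula cell escaped a run.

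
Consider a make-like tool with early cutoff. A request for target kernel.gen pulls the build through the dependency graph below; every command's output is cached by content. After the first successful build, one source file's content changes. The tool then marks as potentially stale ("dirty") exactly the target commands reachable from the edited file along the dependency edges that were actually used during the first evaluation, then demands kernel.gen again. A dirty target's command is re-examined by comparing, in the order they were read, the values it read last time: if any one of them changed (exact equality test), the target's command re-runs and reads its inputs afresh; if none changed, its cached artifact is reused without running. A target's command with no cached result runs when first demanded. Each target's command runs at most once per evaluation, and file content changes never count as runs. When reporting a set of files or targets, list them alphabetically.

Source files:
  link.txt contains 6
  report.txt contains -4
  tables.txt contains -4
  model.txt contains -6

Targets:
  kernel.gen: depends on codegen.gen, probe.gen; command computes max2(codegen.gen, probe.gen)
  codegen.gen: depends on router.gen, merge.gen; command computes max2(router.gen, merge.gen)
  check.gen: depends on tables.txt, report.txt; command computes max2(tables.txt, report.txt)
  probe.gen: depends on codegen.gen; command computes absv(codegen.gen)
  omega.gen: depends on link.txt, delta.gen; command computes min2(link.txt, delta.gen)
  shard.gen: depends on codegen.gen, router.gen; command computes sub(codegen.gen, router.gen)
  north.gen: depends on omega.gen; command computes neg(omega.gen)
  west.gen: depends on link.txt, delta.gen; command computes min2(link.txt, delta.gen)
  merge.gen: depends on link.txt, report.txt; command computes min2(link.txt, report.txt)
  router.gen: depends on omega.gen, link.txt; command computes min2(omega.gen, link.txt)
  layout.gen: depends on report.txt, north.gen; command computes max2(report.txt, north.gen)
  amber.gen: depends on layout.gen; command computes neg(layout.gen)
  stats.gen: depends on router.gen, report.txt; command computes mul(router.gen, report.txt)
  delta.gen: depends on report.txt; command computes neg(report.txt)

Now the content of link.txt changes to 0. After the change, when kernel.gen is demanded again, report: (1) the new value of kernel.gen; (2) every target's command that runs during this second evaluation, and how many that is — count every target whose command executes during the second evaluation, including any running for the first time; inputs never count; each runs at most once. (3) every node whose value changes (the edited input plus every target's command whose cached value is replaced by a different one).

Demanding kernel.gen again yields 0.
6 target commands run: codegen.gen, kernel.gen, merge.gen, omega.gen, probe.gen, router.gen.
The nodes whose values change: codegen.gen, kernel.gen, link.txt, omega.gen, probe.gen, router.gen.

First demand of the output computes:
  delta.gen = neg(-4) = 4
  merge.gen = min2(6, -4) = -4
  omega.gen = min2(6, 4) = 4
  router.gen = min2(4, 6) = 4
  codegen.gen = max2(4, -4) = 4
  probe.gen = absv(4) = 4
  kernel.gen = max2(4, 4) = 4

After the edit, cleaning proceeds:
  merge.gen: a read changed (link.txt 6->0) — executes, giving -4 — identical to its old value.
  omega.gen: a read changed (link.txt 6->0) — executes, giving 0.
  router.gen: a read changed (omega.gen 4->0; link.txt 6->0) — executes, giving 0.
  codegen.gen: a read changed (router.gen 4->0) — executes, giving 0.
  probe.gen: a read changed (codegen.gen 4->0) — executes, giving 0.
  kernel.gen: a read changed (codegen.gen 4->0; probe.gen 4->0) — executes, giving 0.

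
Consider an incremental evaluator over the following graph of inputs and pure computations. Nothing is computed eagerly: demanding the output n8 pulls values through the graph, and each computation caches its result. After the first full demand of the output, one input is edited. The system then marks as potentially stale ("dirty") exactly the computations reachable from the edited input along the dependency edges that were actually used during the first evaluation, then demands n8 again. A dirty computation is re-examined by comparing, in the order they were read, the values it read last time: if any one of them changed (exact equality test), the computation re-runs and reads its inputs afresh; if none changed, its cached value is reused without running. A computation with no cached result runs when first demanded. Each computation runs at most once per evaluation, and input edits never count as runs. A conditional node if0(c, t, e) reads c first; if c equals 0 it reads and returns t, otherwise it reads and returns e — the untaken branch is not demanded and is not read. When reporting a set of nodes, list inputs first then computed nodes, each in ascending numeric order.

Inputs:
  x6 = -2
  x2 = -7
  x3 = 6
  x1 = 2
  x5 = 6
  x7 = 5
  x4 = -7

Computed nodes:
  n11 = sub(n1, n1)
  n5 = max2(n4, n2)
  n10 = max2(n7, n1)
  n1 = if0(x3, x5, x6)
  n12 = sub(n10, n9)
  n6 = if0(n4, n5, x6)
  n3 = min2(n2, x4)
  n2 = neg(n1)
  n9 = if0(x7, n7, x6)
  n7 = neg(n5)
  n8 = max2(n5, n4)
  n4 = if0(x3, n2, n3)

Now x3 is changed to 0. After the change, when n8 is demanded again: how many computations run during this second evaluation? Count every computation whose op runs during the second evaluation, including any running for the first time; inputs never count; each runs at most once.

Run set: n1, n2, n4, n5, n8 (5 run).
The important point: the flipped condition redirects demand; n3 is left stale, never re-checked.

Initial pass — values computed on the first demand:
  n1 = if0(x3=6 -> else branch x6) = -2
  n2 = neg(-2) = 2
  n3 = min2(2, -7) = -7
  n4 = if0(x3=6 -> else branch n3) = -7
  n5 = max2(-7, 2) = 2
  n8 = max2(2, -7) = 2

Second demand — change propagation:
  n1: re-runs because x3 6->0; new result 6.
  n2: re-runs because n1 -2->6; new result -6.
  n3: dirty yet unreached — the second evaluation never asks for it.
  n4: re-runs because x3 6->0; new result -6.
  n5: re-runs because n4 -7->-6; n2 2->-6; new result -6.
  n8: re-runs because n5 2->-6; n4 -7->-6; new result -6.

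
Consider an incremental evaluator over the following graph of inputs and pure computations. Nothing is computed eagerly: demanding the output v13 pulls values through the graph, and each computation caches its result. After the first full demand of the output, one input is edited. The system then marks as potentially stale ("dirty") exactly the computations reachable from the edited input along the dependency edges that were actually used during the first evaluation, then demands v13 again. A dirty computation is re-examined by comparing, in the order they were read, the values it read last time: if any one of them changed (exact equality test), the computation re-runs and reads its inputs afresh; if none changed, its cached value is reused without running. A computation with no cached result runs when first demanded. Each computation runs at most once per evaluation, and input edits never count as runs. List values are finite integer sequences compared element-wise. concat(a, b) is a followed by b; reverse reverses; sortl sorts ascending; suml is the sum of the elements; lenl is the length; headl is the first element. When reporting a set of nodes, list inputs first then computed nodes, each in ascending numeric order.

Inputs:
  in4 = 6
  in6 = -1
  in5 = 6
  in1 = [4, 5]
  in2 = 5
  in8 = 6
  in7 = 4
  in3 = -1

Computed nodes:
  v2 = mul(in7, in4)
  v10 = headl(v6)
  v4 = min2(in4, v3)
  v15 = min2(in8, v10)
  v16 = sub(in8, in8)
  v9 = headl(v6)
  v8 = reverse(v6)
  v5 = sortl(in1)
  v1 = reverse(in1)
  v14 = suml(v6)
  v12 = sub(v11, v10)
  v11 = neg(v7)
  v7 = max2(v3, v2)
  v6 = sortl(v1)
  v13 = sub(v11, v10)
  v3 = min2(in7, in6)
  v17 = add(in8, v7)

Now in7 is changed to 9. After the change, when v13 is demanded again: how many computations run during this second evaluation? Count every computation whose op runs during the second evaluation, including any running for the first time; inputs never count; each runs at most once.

Run set: v2, v3, v7, v11, v13 (5 run).

Initial pass — values computed on the first demand:
  v1 = reverse([4, 5]) = [5, 4]
  v2 = mul(4, 6) = 24
  v3 = min2(4, -1) = -1
  v6 = sortl([5, 4]) = [4, 5]
  v7 = max2(-1, 24) = 24
  v10 = headl([4, 5]) = 4
  v11 = neg(24) = -24
  v13 = sub(-24, 4) = -28

Second demand — change propagation:
  v2: re-runs because in7 4->9; new result 54.
  v3: re-runs because in7 4->9; new result -1 (unchanged).
  v7: re-runs because v2 24->54; new result 54.
  v11: re-runs because v7 24->54; new result -54.
  v13: re-runs because v11 -24->-54; new result -58.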